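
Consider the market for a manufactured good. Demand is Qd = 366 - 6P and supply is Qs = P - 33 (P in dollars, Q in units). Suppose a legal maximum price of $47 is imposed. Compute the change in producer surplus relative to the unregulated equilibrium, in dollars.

Equilibrium: 366 - 6P = P - 33, so 399 = 7P and P* = 57, Q* = 24.
Since 47 < 57, the ceiling is binding.
At P = 47: Qd = 366 - 6·47 = 84 and Qs = 47 - 33 = 14.
Producer surplus without the control is ½ · (57 - 33) · 24 = 288.
With the ceiling, producers sell 14 units at 47, so PS = ½ · (47 - 33) · 14 = 98.
Change in producer surplus = 98 - 288 = -190.

-190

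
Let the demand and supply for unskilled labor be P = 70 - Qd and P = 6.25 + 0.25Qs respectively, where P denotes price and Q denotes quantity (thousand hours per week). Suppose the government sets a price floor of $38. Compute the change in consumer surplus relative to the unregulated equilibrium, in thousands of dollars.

-788.5

Rearranging demand gives Qd = 70 - P; rearranging supply gives Qs = 4P - 25. In a free market, 70 - P = 4P - 25 gives the equilibrium P* = 19, Q* = 51.
Since 38 > 19, the floor is binding.
At P = 38: Qd = 70 - 38 = 32 and Qs = 4·38 - 25 = 127.
Consumer surplus without the control is ½ · (70 - 19) · 51 = 1300.5.
With the floor, consumers buy 32 units at 38, so CS = ½ · (70 - 38) · 32 = 512.
Change in consumer surplus = 512 - 1300.5 = -788.5.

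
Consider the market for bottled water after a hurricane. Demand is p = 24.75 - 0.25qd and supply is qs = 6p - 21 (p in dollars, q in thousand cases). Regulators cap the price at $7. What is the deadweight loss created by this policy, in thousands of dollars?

Rearranging demand gives qd = 99 - 4p. Without the control the market clears where 99 - 4p = 6p - 21, i.e. p* = 12 and q* = 51.
Since 7 < 12, the ceiling is binding.
At p = 7: qd = 99 - 4·7 = 71 and qs = 6·7 - 21 = 21.
Quantity traded falls to 21. At q = 21 the demand price is (99 - 21)/4 = 19.5 and the supply price is (21 + 21)/6 = 7.
Deadweight loss = ½ · (19.5 - 7) · (51 - 21) = ½ · 12.5 · 30 = 187.5.

187.5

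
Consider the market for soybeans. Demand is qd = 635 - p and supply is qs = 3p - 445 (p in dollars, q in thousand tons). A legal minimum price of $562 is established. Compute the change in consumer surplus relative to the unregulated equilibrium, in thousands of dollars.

-63948

In a free market, 635 - p = 3p - 445 gives the equilibrium p* = 270, q* = 365.
Since 562 > 270, the floor is binding.
At p = 562: qd = 635 - 562 = 73 and qs = 3·562 - 445 = 1241.
Consumer surplus without the control is ½ · (635 - 270) · 365 = 66612.5.
With the floor, consumers buy 73 units at 562, so CS = ½ · (635 - 562) · 73 = 2664.5.
Change in consumer surplus = 2664.5 - 66612.5 = -63948.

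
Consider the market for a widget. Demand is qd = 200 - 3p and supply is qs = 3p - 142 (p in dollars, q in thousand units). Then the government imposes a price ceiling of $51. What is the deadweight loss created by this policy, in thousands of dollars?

108

Equilibrium: 200 - 3p = 3p - 142, so 342 = 6p and p* = 57, q* = 29.
Because the ceiling (51) lies below the market-clearing price, it is binding.
At p = 51: qd = 200 - 3·51 = 47 and qs = 3·51 - 142 = 11.
Quantity traded falls to 11. At q = 11 the demand price is (200 - 11)/3 = 63 and the supply price is (142 + 11)/3 = 51.
Deadweight loss = ½ · (63 - 51) · (29 - 11) = ½ · 12 · 18 = 108.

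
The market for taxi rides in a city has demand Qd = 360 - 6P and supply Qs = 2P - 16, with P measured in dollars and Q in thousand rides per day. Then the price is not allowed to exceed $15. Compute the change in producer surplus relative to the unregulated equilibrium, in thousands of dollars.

Equilibrium: 360 - 6P = 2P - 16, so 376 = 8P and P* = 47, Q* = 78.
The ceiling of 15 is below the equilibrium price 47, so it binds.
At P = 15: Qd = 360 - 6·15 = 270 and Qs = 2·15 - 16 = 14.
Producer surplus without the control is ½ · (47 - 8) · 78 = 1521.
With the ceiling, producers sell 14 units at 15, so PS = ½ · (15 - 8) · 14 = 49.
Change in producer surplus = 49 - 1521 = -1472.

-1472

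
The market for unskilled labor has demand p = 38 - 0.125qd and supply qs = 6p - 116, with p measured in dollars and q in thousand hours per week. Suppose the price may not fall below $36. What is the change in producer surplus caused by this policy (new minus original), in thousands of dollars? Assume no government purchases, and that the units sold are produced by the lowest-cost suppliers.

Rearranging demand gives qd = 304 - 8p. Equilibrium: 304 - 8p = 6p - 116, so 420 = 14p and p* = 30, q* = 64.
Because the floor (36) lies above the market-clearing price, it is binding.
At p = 36: qd = 304 - 8·36 = 16 and qs = 6·36 - 116 = 100.
Producer surplus without the control is ½ · (30 - 58/3) · 64 = 1024/3.
With the floor, 16 units are sold at 36. The supply price at q = 16 is 22, so PS = ½ · [(36 - 58/3) + (36 - 22)] · 16 = 736/3.
Change in producer surplus = 736/3 - 1024/3 = -96.

-96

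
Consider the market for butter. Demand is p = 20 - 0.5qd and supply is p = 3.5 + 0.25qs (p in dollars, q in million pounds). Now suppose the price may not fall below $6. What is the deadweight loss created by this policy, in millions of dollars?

Rearranging demand gives qd = 40 - 2p; rearranging supply gives qs = 4p - 14. Without the control the market clears where 40 - 2p = 4p - 14, i.e. p* = 9 and q* = 22.
The floor of 6 is below the equilibrium price 9, so it is not binding; the market clears at p* = 9, q* = 22.
Since the control does not bind, no trades are prevented and deadweight loss is zero.

0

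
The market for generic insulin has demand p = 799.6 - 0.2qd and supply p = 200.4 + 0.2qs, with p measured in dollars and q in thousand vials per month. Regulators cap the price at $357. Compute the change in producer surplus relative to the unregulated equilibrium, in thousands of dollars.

Rearranging demand gives qd = 3998 - 5p; rearranging supply gives qs = 5p - 1002. Equilibrium: 3998 - 5p = 5p - 1002, so 5000 = 10p and p* = 500, q* = 1498.
Since 357 < 500, the ceiling is binding.
At p = 357: qd = 3998 - 5·357 = 2213 and qs = 5·357 - 1002 = 783.
Producer surplus without the control is ½ · (500 - 200.4) · 1498 = 224400.4.
With the ceiling, producers sell 783 units at 357, so PS = ½ · (357 - 200.4) · 783 = 61308.9.
Change in producer surplus = 61308.9 - 224400.4 = -163091.5.

-163091.5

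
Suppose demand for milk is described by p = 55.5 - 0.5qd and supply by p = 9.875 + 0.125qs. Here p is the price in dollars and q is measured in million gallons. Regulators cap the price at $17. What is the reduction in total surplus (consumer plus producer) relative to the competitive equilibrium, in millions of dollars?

Rearranging demand gives qd = 111 - 2p; rearranging supply gives qs = 8p - 79. Equilibrium: 111 - 2p = 8p - 79, so 190 = 10p and p* = 19, q* = 73.
The ceiling of 17 is below the equilibrium price 19, so it binds.
At p = 17: qd = 111 - 2·17 = 77 and qs = 8·17 - 79 = 57.
Quantity traded falls to 57. At q = 57 the demand price is (111 - 57)/2 = 27 and the supply price is (79 + 57)/8 = 17.
Deadweight loss = ½ · (27 - 17) · (73 - 57) = ½ · 10 · 16 = 80.

80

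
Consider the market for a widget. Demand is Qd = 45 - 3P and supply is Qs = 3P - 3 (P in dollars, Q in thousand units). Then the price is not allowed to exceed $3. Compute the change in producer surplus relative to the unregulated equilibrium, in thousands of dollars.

In a free market, 45 - 3P = 3P - 3 gives the equilibrium P* = 8, Q* = 21.
Since 3 < 8, the ceiling is binding.
At P = 3: Qd = 45 - 3·3 = 36 and Qs = 3·3 - 3 = 6.
Producer surplus without the control is ½ · (8 - 1) · 21 = 73.5.
With the ceiling, producers sell 6 units at 3, so PS = ½ · (3 - 1) · 6 = 6.
Change in producer surplus = 6 - 73.5 = -67.5.

-67.5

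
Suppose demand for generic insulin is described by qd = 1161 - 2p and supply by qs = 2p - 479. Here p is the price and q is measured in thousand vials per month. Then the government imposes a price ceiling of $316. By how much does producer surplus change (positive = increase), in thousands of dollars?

-23218

In a free market, 1161 - 2p = 2p - 479 gives the equilibrium p* = 410, q* = 341.
Because the ceiling (316) lies below the market-clearing price, it is binding.
At p = 316: qd = 1161 - 2·316 = 529 and qs = 2·316 - 479 = 153.
Producer surplus without the control is ½ · (410 - 239.5) · 341 = 29070.25.
With the ceiling, producers sell 153 units at 316, so PS = ½ · (316 - 239.5) · 153 = 5852.25.
Change in producer surplus = 5852.25 - 29070.25 = -23218.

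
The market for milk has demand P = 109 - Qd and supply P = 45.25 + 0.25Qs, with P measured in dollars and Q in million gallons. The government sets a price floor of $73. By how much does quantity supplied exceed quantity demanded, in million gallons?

75

Rearranging demand gives Qd = 109 - P; rearranging supply gives Qs = 4P - 181. Without the control the market clears where 109 - P = 4P - 181, i.e. P* = 58 and Q* = 51.
Because the floor (73) lies above the market-clearing price, it is binding.
At P = 73: Qd = 109 - 73 = 36 and Qs = 4·73 - 181 = 111.
Surplus = Qs - Qd = 111 - 36 = 75.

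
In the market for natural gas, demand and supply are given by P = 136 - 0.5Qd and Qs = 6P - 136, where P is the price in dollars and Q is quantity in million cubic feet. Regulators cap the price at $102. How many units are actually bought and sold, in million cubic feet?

Rearranging demand gives Qd = 272 - 2P. Equilibrium: 272 - 2P = 6P - 136, so 408 = 8P and P* = 51, Q* = 170.
Since 102 is above P* = 51, the ceiling does not bind and the free-market outcome prevails.

170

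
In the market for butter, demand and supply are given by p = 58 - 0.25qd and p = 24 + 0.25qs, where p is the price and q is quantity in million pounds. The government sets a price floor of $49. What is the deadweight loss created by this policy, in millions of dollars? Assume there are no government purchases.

Rearranging demand gives qd = 232 - 4p; rearranging supply gives qs = 4p - 96. Equilibrium: 232 - 4p = 4p - 96, so 328 = 8p and p* = 41, q* = 68.
Since 49 > 41, the floor is binding.
At p = 49: qd = 232 - 4·49 = 36 and qs = 4·49 - 96 = 100.
Quantity traded falls to 36. At q = 36 the demand price is (232 - 36)/4 = 49 and the supply price is (96 + 36)/4 = 33.
Deadweight loss = ½ · (49 - 33) · (68 - 36) = ½ · 16 · 32 = 256.

256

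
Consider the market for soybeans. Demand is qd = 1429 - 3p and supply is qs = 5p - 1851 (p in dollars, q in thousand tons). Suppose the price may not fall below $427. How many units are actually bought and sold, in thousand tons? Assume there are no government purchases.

148

Setting quantity demanded equal to quantity supplied, 1429 - 3p = 5p - 1851, gives p* = 410 and q* = 199.
The floor of 427 is above the equilibrium price 410, so it binds.
At p = 427: qd = 1429 - 3·427 = 148 and qs = 5·427 - 1851 = 284.
The quantity actually transacted is the short side, demand: 148.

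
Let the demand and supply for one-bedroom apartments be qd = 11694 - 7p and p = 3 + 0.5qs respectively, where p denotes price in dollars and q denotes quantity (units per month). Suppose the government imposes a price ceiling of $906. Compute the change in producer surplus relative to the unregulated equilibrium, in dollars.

Rearranging supply gives qs = 2p - 6. In a free market, 11694 - 7p = 2p - 6 gives the equilibrium p* = 1300, q* = 2594.
Because the ceiling (906) lies below the market-clearing price, it is binding.
At p = 906: qd = 11694 - 7·906 = 5352 and qs = 2·906 - 6 = 1806.
Producer surplus without the control is ½ · (1300 - 3) · 2594 = 1682209.
With the ceiling, producers sell 1806 units at 906, so PS = ½ · (906 - 3) · 1806 = 815409.
Change in producer surplus = 815409 - 1682209 = -866800.

-866800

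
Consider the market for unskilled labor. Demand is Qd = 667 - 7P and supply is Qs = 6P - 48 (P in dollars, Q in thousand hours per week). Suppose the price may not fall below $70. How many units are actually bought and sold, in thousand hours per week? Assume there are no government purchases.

In a free market, 667 - 7P = 6P - 48 gives the equilibrium P* = 55, Q* = 282.
Since 70 > 55, the floor is binding.
At P = 70: Qd = 667 - 7·70 = 177 and Qs = 6·70 - 48 = 372.
The quantity actually transacted is the short side, demand: 177.

177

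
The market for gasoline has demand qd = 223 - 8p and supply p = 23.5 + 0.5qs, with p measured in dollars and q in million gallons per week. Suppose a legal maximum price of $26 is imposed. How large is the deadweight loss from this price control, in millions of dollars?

1.25

Rearranging supply gives qs = 2p - 47. Equilibrium: 223 - 8p = 2p - 47, so 270 = 10p and p* = 27, q* = 7.
Because the ceiling (26) lies below the market-clearing price, it is binding.
At p = 26: qd = 223 - 8·26 = 15 and qs = 2·26 - 47 = 5.
Quantity traded falls to 5. At q = 5 the demand price is (223 - 5)/8 = 27.25 and the supply price is (47 + 5)/2 = 26.
Deadweight loss = ½ · (27.25 - 26) · (7 - 5) = ½ · 1.25 · 2 = 1.25.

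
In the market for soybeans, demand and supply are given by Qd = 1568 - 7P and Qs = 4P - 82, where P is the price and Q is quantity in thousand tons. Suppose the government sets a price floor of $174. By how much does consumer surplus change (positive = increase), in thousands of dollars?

-10416

Setting quantity demanded equal to quantity supplied, 1568 - 7P = 4P - 82, gives P* = 150 and Q* = 518.
Since 174 > 150, the floor is binding.
At P = 174: Qd = 1568 - 7·174 = 350 and Qs = 4·174 - 82 = 614.
Consumer surplus without the control is ½ · (224 - 150) · 518 = 19166.
With the floor, consumers buy 350 units at 174, so CS = ½ · (224 - 174) · 350 = 8750.
Change in consumer surplus = 8750 - 19166 = -10416.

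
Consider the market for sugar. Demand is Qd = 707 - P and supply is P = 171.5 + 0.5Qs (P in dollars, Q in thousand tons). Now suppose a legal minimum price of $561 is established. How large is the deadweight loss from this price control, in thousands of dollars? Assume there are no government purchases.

Rearranging supply gives Qs = 2P - 343. Setting quantity demanded equal to quantity supplied, 707 - P = 2P - 343, gives P* = 350 and Q* = 357.
Because the floor (561) lies above the market-clearing price, it is binding.
At P = 561: Qd = 707 - 561 = 146 and Qs = 2·561 - 343 = 779.
Quantity traded falls to 146. At Q = 146 the demand price is 707 - 146 = 561 and the supply price is (343 + 146)/2 = 244.5.
Deadweight loss = ½ · (561 - 244.5) · (357 - 146) = ½ · 316.5 · 211 = 33390.75.

33390.75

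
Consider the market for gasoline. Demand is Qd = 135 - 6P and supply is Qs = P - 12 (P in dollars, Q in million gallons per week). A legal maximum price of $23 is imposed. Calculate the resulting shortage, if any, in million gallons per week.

Setting quantity demanded equal to quantity supplied, 135 - 6P = P - 12, gives P* = 21 and Q* = 9.
Since 23 is above P* = 21, the ceiling does not bind and the free-market outcome prevails.
Since the control does not bind, there is no shortage.

0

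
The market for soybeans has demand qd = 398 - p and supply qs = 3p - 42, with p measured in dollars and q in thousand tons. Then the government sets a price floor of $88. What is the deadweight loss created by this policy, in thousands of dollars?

Setting quantity demanded equal to quantity supplied, 398 - p = 3p - 42, gives p* = 110 and q* = 288.
Since 88 is below p* = 110, the floor does not bind and the free-market outcome prevails.
Since the control does not bind, no trades are prevented and deadweight loss is zero.

0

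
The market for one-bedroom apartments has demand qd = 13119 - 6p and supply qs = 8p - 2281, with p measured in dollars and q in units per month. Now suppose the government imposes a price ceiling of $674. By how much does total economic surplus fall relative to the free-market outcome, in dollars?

1693776

Setting quantity demanded equal to quantity supplied, 13119 - 6p = 8p - 2281, gives p* = 1100 and q* = 6519.
The ceiling of 674 is below the equilibrium price 1100, so it binds.
At p = 674: qd = 13119 - 6·674 = 9075 and qs = 8·674 - 2281 = 3111.
Quantity traded falls to 3111. At q = 3111 the demand price is (13119 - 3111)/6 = 1668 and the supply price is (2281 + 3111)/8 = 674.
Deadweight loss = ½ · (1668 - 674) · (6519 - 3111) = ½ · 994 · 3408 = 1693776.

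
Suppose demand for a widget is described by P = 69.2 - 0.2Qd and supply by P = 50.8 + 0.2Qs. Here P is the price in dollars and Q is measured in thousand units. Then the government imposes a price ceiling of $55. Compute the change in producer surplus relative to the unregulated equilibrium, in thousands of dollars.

Rearranging demand gives Qd = 346 - 5P; rearranging supply gives Qs = 5P - 254. Setting quantity demanded equal to quantity supplied, 346 - 5P = 5P - 254, gives P* = 60 and Q* = 46.
Since 55 < 60, the ceiling is binding.
At P = 55: Qd = 346 - 5·55 = 71 and Qs = 5·55 - 254 = 21.
Producer surplus without the control is ½ · (60 - 50.8) · 46 = 211.6.
With the ceiling, producers sell 21 units at 55, so PS = ½ · (55 - 50.8) · 21 = 44.1.
Change in producer surplus = 44.1 - 211.6 = -167.5.

-167.5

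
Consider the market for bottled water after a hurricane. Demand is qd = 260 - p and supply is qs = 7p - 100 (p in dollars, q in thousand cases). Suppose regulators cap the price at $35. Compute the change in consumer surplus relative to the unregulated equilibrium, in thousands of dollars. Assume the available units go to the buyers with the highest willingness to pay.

In a free market, 260 - p = 7p - 100 gives the equilibrium p* = 45, q* = 215.
The ceiling of 35 is below the equilibrium price 45, so it binds.
At p = 35: qd = 260 - 35 = 225 and qs = 7·35 - 100 = 145.
Consumer surplus without the control is ½ · (260 - 45) · 215 = 23112.5.
With the ceiling, 145 units are sold at 35 (assume they go to the highest-value buyers). The demand price at q = 145 is 115, so CS = ½ · [(260 - 35) + (115 - 35)] · 145 = 22112.5.
Change in consumer surplus = 22112.5 - 23112.5 = -1000.

-1000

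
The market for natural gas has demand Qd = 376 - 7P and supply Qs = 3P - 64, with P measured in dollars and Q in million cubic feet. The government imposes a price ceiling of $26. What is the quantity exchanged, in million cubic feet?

Setting quantity demanded equal to quantity supplied, 376 - 7P = 3P - 64, gives P* = 44 and Q* = 68.
The ceiling of 26 is below the equilibrium price 44, so it binds.
At P = 26: Qd = 376 - 7·26 = 194 and Qs = 3·26 - 64 = 14.
The quantity actually transacted is the short side, supply: 14.

14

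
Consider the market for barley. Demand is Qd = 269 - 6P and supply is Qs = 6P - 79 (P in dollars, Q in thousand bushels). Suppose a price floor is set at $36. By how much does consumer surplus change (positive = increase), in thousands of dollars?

In a free market, 269 - 6P = 6P - 79 gives the equilibrium P* = 29, Q* = 95.
Because the floor (36) lies above the market-clearing price, it is binding.
At P = 36: Qd = 269 - 6·36 = 53 and Qs = 6·36 - 79 = 137.
Consumer surplus without the control is ½ · (269/6 - 29) · 95 = 9025/12.
With the floor, consumers buy 53 units at 36, so CS = ½ · (269/6 - 36) · 53 = 2809/12.
Change in consumer surplus = 2809/12 - 9025/12 = -518.

-518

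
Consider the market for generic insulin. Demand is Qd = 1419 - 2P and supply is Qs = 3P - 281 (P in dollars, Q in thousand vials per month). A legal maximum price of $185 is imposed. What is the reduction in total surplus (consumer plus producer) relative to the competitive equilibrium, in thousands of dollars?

90093.75

Setting quantity demanded equal to quantity supplied, 1419 - 2P = 3P - 281, gives P* = 340 and Q* = 739.
Since 185 < 340, the ceiling is binding.
At P = 185: Qd = 1419 - 2·185 = 1049 and Qs = 3·185 - 281 = 274.
Quantity traded falls to 274. At Q = 274 the demand price is (1419 - 274)/2 = 572.5 and the supply price is (281 + 274)/3 = 185.
Deadweight loss = ½ · (572.5 - 185) · (739 - 274) = ½ · 387.5 · 465 = 90093.75.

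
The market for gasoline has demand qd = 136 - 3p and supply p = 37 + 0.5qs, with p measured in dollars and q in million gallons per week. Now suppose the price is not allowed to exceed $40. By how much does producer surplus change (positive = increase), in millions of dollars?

-16

Rearranging supply gives qs = 2p - 74. Without the control the market clears where 136 - 3p = 2p - 74, i.e. p* = 42 and q* = 10.
Since 40 < 42, the ceiling is binding.
At p = 40: qd = 136 - 3·40 = 16 and qs = 2·40 - 74 = 6.
Producer surplus without the control is ½ · (42 - 37) · 10 = 25.
With the ceiling, producers sell 6 units at 40, so PS = ½ · (40 - 37) · 6 = 9.
Change in producer surplus = 9 - 25 = -16.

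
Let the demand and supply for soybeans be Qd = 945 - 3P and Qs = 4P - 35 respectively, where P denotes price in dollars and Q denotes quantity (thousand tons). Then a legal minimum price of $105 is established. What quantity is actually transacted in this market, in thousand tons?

Setting quantity demanded equal to quantity supplied, 945 - 3P = 4P - 35, gives P* = 140 and Q* = 525.
Since 105 is below P* = 140, the floor does not bind and the free-market outcome prevails.

525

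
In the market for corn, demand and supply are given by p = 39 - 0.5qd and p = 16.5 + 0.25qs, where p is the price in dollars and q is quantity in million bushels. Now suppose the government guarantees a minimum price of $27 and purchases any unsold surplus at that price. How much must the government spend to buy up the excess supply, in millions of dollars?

486

Rearranging demand gives qd = 78 - 2p; rearranging supply gives qs = 4p - 66. Setting quantity demanded equal to quantity supplied, 78 - 2p = 4p - 66, gives p* = 24 and q* = 30.
The floor of 27 is above the equilibrium price 24, so it binds.
At p = 27: qd = 78 - 2·27 = 24 and qs = 4·27 - 66 = 42.
Surplus = qs - qd = 18.
Government expenditure = surplus × support price = 18 × 27 = 486.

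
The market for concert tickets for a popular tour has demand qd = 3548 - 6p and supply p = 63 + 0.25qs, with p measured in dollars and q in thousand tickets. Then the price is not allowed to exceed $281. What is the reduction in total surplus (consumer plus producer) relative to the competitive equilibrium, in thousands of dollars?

Rearranging supply gives qs = 4p - 252. In a free market, 3548 - 6p = 4p - 252 gives the equilibrium p* = 380, q* = 1268.
Because the ceiling (281) lies below the market-clearing price, it is binding.
At p = 281: qd = 3548 - 6·281 = 1862 and qs = 4·281 - 252 = 872.
Quantity traded falls to 872. At q = 872 the demand price is (3548 - 872)/6 = 446 and the supply price is (252 + 872)/4 = 281.
Deadweight loss = ½ · (446 - 281) · (1268 - 872) = ½ · 165 · 396 = 32670.

32670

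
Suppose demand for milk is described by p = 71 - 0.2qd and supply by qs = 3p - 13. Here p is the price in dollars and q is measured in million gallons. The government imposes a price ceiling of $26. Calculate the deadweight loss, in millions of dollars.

Rearranging demand gives qd = 355 - 5p. In a free market, 355 - 5p = 3p - 13 gives the equilibrium p* = 46, q* = 125.
Because the ceiling (26) lies below the market-clearing price, it is binding.
At p = 26: qd = 355 - 5·26 = 225 and qs = 3·26 - 13 = 65.
Quantity traded falls to 65. At q = 65 the demand price is (355 - 65)/5 = 58 and the supply price is (13 + 65)/3 = 26.
Deadweight loss = ½ · (58 - 26) · (125 - 65) = ½ · 32 · 60 = 960.

960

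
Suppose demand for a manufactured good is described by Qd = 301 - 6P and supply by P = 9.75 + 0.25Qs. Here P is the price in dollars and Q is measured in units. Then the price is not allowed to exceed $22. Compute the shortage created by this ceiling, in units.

Rearranging supply gives Qs = 4P - 39. Setting quantity demanded equal to quantity supplied, 301 - 6P = 4P - 39, gives P* = 34 and Q* = 97.
Since 22 < 34, the ceiling is binding.
At P = 22: Qd = 301 - 6·22 = 169 and Qs = 4·22 - 39 = 49.
Shortage = Qd - Qs = 169 - 49 = 120.

120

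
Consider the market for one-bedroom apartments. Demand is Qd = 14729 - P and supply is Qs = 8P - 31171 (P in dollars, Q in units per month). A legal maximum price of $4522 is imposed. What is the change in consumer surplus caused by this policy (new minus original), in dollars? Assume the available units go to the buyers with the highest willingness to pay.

Setting quantity demanded equal to quantity supplied, 14729 - P = 8P - 31171, gives P* = 5100 and Q* = 9629.
Since 4522 < 5100, the ceiling is binding.
At P = 4522: Qd = 14729 - 4522 = 10207 and Qs = 8·4522 - 31171 = 5005.
Consumer surplus without the control is ½ · (14729 - 5100) · 9629 = 46358820.5.
With the ceiling, 5005 units are sold at 4522 (assume they go to the highest-value buyers). The demand price at Q = 5005 is 9724, so CS = ½ · [(14729 - 4522) + (9724 - 4522)] · 5005 = 38561022.5.
Change in consumer surplus = 38561022.5 - 46358820.5 = -7797798.

-7797798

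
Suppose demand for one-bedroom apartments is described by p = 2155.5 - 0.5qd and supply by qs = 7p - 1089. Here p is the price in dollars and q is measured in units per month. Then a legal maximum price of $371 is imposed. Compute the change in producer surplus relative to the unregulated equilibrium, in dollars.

Rearranging demand gives qd = 4311 - 2p. Setting quantity demanded equal to quantity supplied, 4311 - 2p = 7p - 1089, gives p* = 600 and q* = 3111.
The ceiling of 371 is below the equilibrium price 600, so it binds.
At p = 371: qd = 4311 - 2·371 = 3569 and qs = 7·371 - 1089 = 1508.
Producer surplus without the control is ½ · (600 - 1089/7) · 3111 = 9678321/14.
With the ceiling, producers sell 1508 units at 371, so PS = ½ · (371 - 1089/7) · 1508 = 1137032/7.
Change in producer surplus = 1137032/7 - 9678321/14 = -528875.5.

-528875.5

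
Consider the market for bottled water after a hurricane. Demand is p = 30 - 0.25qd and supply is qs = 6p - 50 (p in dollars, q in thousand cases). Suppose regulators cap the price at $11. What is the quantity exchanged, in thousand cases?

Rearranging demand gives qd = 120 - 4p. Without the control the market clears where 120 - 4p = 6p - 50, i.e. p* = 17 and q* = 52.
Because the ceiling (11) lies below the market-clearing price, it is binding.
At p = 11: qd = 120 - 4·11 = 76 and qs = 6·11 - 50 = 16.
The quantity actually transacted is the short side, supply: 16.

16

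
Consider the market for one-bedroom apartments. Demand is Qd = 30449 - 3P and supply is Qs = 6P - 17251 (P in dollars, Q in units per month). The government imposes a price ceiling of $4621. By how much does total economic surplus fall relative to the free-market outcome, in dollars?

4149369

Setting quantity demanded equal to quantity supplied, 30449 - 3P = 6P - 17251, gives P* = 5300 and Q* = 14549.
Because the ceiling (4621) lies below the market-clearing price, it is binding.
At P = 4621: Qd = 30449 - 3·4621 = 16586 and Qs = 6·4621 - 17251 = 10475.
Quantity traded falls to 10475. At Q = 10475 the demand price is (30449 - 10475)/3 = 6658 and the supply price is (17251 + 10475)/6 = 4621.
Deadweight loss = ½ · (6658 - 4621) · (14549 - 10475) = ½ · 2037 · 4074 = 4149369.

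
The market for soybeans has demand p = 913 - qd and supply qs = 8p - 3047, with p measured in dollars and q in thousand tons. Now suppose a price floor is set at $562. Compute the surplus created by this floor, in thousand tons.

1098

Rearranging demand gives qd = 913 - p. Without the control the market clears where 913 - p = 8p - 3047, i.e. p* = 440 and q* = 473.
Since 562 > 440, the floor is binding.
At p = 562: qd = 913 - 562 = 351 and qs = 8·562 - 3047 = 1449.
Surplus = qs - qd = 1449 - 351 = 1098.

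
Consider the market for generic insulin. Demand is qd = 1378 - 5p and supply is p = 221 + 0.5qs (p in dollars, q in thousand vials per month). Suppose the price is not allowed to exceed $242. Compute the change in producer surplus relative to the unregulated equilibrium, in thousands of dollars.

-1080

Rearranging supply gives qs = 2p - 442. Without the control the market clears where 1378 - 5p = 2p - 442, i.e. p* = 260 and q* = 78.
The ceiling of 242 is below the equilibrium price 260, so it binds.
At p = 242: qd = 1378 - 5·242 = 168 and qs = 2·242 - 442 = 42.
Producer surplus without the control is ½ · (260 - 221) · 78 = 1521.
With the ceiling, producers sell 42 units at 242, so PS = ½ · (242 - 221) · 42 = 441.
Change in producer surplus = 441 - 1521 = -1080.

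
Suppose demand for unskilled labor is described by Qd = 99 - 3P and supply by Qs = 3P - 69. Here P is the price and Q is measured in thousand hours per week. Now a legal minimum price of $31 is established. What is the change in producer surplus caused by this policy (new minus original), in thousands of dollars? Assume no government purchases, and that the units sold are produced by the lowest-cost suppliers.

4.5

Without the control the market clears where 99 - 3P = 3P - 69, i.e. P* = 28 and Q* = 15.
The floor of 31 is above the equilibrium price 28, so it binds.
At P = 31: Qd = 99 - 3·31 = 6 and Qs = 3·31 - 69 = 24.
Producer surplus without the control is ½ · (28 - 23) · 15 = 37.5.
With the floor, 6 units are sold at 31. The supply price at Q = 6 is 25, so PS = ½ · [(31 - 23) + (31 - 25)] · 6 = 42.
Change in producer surplus = 42 - 37.5 = 4.5.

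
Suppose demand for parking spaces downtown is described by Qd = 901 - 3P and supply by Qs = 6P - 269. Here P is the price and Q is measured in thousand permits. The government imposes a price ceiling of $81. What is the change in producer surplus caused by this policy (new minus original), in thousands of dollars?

-17836

Setting quantity demanded equal to quantity supplied, 901 - 3P = 6P - 269, gives P* = 130 and Q* = 511.
Because the ceiling (81) lies below the market-clearing price, it is binding.
At P = 81: Qd = 901 - 3·81 = 658 and Qs = 6·81 - 269 = 217.
Producer surplus without the control is ½ · (130 - 269/6) · 511 = 261121/12.
With the ceiling, producers sell 217 units at 81, so PS = ½ · (81 - 269/6) · 217 = 47089/12.
Change in producer surplus = 47089/12 - 261121/12 = -17836.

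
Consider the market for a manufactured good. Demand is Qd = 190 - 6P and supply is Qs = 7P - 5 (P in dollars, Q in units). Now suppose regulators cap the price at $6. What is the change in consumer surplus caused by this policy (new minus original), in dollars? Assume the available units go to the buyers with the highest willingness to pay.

2.25

Setting quantity demanded equal to quantity supplied, 190 - 6P = 7P - 5, gives P* = 15 and Q* = 100.
The ceiling of 6 is below the equilibrium price 15, so it binds.
At P = 6: Qd = 190 - 6·6 = 154 and Qs = 7·6 - 5 = 37.
Consumer surplus without the control is ½ · (95/3 - 15) · 100 = 2500/3.
With the ceiling, 37 units are sold at 6 (assume they go to the highest-value buyers). The demand price at Q = 37 is 25.5, so CS = ½ · [(95/3 - 6) + (25.5 - 6)] · 37 = 10027/12.
Change in consumer surplus = 10027/12 - 2500/3 = 2.25.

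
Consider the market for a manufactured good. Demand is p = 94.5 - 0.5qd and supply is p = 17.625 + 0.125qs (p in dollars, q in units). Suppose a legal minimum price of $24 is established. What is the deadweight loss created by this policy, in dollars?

Rearranging demand gives qd = 189 - 2p; rearranging supply gives qs = 8p - 141. Without the control the market clears where 189 - 2p = 8p - 141, i.e. p* = 33 and q* = 123.
The floor of 24 is below the equilibrium price 33, so it is not binding; the market clears at p* = 33, q* = 123.
Since the control does not bind, no trades are prevented and deadweight loss is zero.

0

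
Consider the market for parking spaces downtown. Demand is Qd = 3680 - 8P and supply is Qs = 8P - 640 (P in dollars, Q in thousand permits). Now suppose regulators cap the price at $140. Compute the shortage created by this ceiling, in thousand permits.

Equilibrium: 3680 - 8P = 8P - 640, so 4320 = 16P and P* = 270, Q* = 1520.
Since 140 < 270, the ceiling is binding.
At P = 140: Qd = 3680 - 8·140 = 2560 and Qs = 8·140 - 640 = 480.
Shortage = Qd - Qs = 2560 - 480 = 2080.

2080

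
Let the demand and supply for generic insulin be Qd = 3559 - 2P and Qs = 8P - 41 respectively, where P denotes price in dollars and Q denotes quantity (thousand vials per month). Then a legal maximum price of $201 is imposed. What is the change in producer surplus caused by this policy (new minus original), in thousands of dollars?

Equilibrium: 3559 - 2P = 8P - 41, so 3600 = 10P and P* = 360, Q* = 2839.
Because the ceiling (201) lies below the market-clearing price, it is binding.
At P = 201: Qd = 3559 - 2·201 = 3157 and Qs = 8·201 - 41 = 1567.
Producer surplus without the control is ½ · (360 - 5.125) · 2839 = 503745.0625.
With the ceiling, producers sell 1567 units at 201, so PS = ½ · (201 - 5.125) · 1567 = 153468.0625.
Change in producer surplus = 153468.0625 - 503745.0625 = -350277.

-350277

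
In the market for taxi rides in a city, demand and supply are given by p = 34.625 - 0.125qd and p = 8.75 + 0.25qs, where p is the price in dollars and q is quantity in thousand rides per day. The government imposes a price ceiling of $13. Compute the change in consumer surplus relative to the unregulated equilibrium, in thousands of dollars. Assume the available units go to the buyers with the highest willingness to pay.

Rearranging demand gives qd = 277 - 8p; rearranging supply gives qs = 4p - 35. Without the control the market clears where 277 - 8p = 4p - 35, i.e. p* = 26 and q* = 69.
Since 13 < 26, the ceiling is binding.
At p = 13: qd = 277 - 8·13 = 173 and qs = 4·13 - 35 = 17.
Consumer surplus without the control is ½ · (34.625 - 26) · 69 = 297.5625.
With the ceiling, 17 units are sold at 13 (assume they go to the highest-value buyers). The demand price at q = 17 is 32.5, so CS = ½ · [(34.625 - 13) + (32.5 - 13)] · 17 = 349.5625.
Change in consumer surplus = 349.5625 - 297.5625 = 52.

52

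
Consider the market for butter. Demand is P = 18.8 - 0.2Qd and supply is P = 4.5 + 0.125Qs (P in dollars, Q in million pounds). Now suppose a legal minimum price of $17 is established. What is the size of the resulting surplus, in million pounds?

Rearranging demand gives Qd = 94 - 5P; rearranging supply gives Qs = 8P - 36. Setting quantity demanded equal to quantity supplied, 94 - 5P = 8P - 36, gives P* = 10 and Q* = 44.
Because the floor (17) lies above the market-clearing price, it is binding.
At P = 17: Qd = 94 - 5·17 = 9 and Qs = 8·17 - 36 = 100.
Surplus = Qs - Qd = 100 - 9 = 91.

91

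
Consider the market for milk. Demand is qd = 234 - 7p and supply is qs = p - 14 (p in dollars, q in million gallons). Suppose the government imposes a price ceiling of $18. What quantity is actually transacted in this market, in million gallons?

4

Setting quantity demanded equal to quantity supplied, 234 - 7p = p - 14, gives p* = 31 and q* = 17.
Because the ceiling (18) lies below the market-clearing price, it is binding.
At p = 18: qd = 234 - 7·18 = 108 and qs = 18 - 14 = 4.
The quantity actually transacted is the short side, supply: 4.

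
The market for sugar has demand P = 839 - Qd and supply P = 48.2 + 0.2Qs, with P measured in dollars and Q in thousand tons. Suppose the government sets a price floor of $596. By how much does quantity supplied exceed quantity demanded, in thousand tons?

2496

Rearranging demand gives Qd = 839 - P; rearranging supply gives Qs = 5P - 241. Setting quantity demanded equal to quantity supplied, 839 - P = 5P - 241, gives P* = 180 and Q* = 659.
Because the floor (596) lies above the market-clearing price, it is binding.
At P = 596: Qd = 839 - 596 = 243 and Qs = 5·596 - 241 = 2739.
Surplus = Qs - Qd = 2739 - 243 = 2496.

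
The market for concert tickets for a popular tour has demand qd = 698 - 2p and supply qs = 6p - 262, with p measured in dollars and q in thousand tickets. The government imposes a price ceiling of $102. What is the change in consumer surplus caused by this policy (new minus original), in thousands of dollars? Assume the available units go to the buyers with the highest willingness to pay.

In a free market, 698 - 2p = 6p - 262 gives the equilibrium p* = 120, q* = 458.
Because the ceiling (102) lies below the market-clearing price, it is binding.
At p = 102: qd = 698 - 2·102 = 494 and qs = 6·102 - 262 = 350.
Consumer surplus without the control is ½ · (349 - 120) · 458 = 52441.
With the ceiling, 350 units are sold at 102 (assume they go to the highest-value buyers). The demand price at q = 350 is 174, so CS = ½ · [(349 - 102) + (174 - 102)] · 350 = 55825.
Change in consumer surplus = 55825 - 52441 = 3384.

3384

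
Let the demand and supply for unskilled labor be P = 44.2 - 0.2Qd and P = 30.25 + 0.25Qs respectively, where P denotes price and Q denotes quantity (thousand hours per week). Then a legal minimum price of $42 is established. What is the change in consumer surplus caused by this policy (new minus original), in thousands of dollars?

Rearranging demand gives Qd = 221 - 5P; rearranging supply gives Qs = 4P - 121. Setting quantity demanded equal to quantity supplied, 221 - 5P = 4P - 121, gives P* = 38 and Q* = 31.
The floor of 42 is above the equilibrium price 38, so it binds.
At P = 42: Qd = 221 - 5·42 = 11 and Qs = 4·42 - 121 = 47.
Consumer surplus without the control is ½ · (44.2 - 38) · 31 = 96.1.
With the floor, consumers buy 11 units at 42, so CS = ½ · (44.2 - 42) · 11 = 12.1.
Change in consumer surplus = 12.1 - 96.1 = -84.

-84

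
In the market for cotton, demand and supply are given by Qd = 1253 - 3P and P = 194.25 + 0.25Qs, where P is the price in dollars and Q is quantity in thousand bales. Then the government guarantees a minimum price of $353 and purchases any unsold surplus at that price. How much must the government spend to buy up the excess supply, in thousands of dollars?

155673

Rearranging supply gives Qs = 4P - 777. In a free market, 1253 - 3P = 4P - 777 gives the equilibrium P* = 290, Q* = 383.
Since 353 > 290, the floor is binding.
At P = 353: Qd = 1253 - 3·353 = 194 and Qs = 4·353 - 777 = 635.
Surplus = Qs - Qd = 441.
Government expenditure = surplus × support price = 441 × 353 = 155673.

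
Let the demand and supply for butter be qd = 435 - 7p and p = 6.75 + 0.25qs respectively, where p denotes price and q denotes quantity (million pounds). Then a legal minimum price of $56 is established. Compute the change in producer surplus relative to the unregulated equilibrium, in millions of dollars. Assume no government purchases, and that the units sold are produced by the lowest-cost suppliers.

Rearranging supply gives qs = 4p - 27. In a free market, 435 - 7p = 4p - 27 gives the equilibrium p* = 42, q* = 141.
Since 56 > 42, the floor is binding.
At p = 56: qd = 435 - 7·56 = 43 and qs = 4·56 - 27 = 197.
Producer surplus without the control is ½ · (42 - 6.75) · 141 = 2485.125.
With the floor, 43 units are sold at 56. The supply price at q = 43 is 17.5, so PS = ½ · [(56 - 6.75) + (56 - 17.5)] · 43 = 1886.625.
Change in producer surplus = 1886.625 - 2485.125 = -598.5.

-598.5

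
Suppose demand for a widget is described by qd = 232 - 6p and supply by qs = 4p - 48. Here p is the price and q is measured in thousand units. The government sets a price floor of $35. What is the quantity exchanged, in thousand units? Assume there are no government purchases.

Setting quantity demanded equal to quantity supplied, 232 - 6p = 4p - 48, gives p* = 28 and q* = 64.
Because the floor (35) lies above the market-clearing price, it is binding.
At p = 35: qd = 232 - 6·35 = 22 and qs = 4·35 - 48 = 92.
The quantity actually transacted is the short side, demand: 22.

22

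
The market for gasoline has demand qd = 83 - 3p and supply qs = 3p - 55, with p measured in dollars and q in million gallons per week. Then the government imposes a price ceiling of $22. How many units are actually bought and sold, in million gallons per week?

Setting quantity demanded equal to quantity supplied, 83 - 3p = 3p - 55, gives p* = 23 and q* = 14.
Since 22 < 23, the ceiling is binding.
At p = 22: qd = 83 - 3·22 = 17 and qs = 3·22 - 55 = 11.
The quantity actually transacted is the short side, supply: 11.

11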